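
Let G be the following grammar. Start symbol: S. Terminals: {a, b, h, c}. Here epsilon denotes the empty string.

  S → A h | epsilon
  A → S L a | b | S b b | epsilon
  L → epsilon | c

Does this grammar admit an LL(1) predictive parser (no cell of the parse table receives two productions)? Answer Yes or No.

No

FIRST(S) = {epsilon, a, b, c, h}
FIRST(A) = {epsilon, a, b, c, h}
FIRST(L) = {epsilon, c}
FOLLOW(S) = {$, a, b, c}
FOLLOW(A) = {h}
FOLLOW(L) = {a}
Cell M[A, a] receives both A → S L a and A → S b b — the grammar is not LL(1).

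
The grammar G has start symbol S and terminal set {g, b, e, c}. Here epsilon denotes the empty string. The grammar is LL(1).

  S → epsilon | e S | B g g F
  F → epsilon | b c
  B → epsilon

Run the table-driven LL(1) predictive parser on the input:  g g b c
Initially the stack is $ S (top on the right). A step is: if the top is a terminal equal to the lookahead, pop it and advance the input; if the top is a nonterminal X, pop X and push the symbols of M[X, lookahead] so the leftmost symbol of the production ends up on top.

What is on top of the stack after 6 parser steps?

c

     Stack      Input      Action
  1  $ S        g g b c $  expand S → B g g F
  2  $ F g g B  g g b c $  expand B → epsilon
  3  $ F g g    g g b c $  match g
  4  $ F g      g b c $    match g
  5  $ F        b c $      expand F → b c
  6  $ c b      b c $      match b
Stack after step 6: $ c (top = c).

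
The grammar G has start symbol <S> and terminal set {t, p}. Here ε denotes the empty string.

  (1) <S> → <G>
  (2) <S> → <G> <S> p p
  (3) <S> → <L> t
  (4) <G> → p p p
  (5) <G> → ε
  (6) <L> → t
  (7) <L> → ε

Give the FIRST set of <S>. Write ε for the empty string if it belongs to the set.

{ε, p, t}

FIRST(<G>): from <G>→p p p we get {p}; from <G>→ε we get {ε}. So FIRST(<G>) = {ε, p}.
FIRST(<L>): from <L>→t we get {t}; from <L>→ε we get {ε}. So FIRST(<L>) = {ε, t}.
FIRST(<S>): from <S>→<G> we get {ε, p}; from <S>→<G> <S> p p we get {p, t}; from <S>→<L> t we get {t}. So FIRST(<S>) = {ε, p, t}.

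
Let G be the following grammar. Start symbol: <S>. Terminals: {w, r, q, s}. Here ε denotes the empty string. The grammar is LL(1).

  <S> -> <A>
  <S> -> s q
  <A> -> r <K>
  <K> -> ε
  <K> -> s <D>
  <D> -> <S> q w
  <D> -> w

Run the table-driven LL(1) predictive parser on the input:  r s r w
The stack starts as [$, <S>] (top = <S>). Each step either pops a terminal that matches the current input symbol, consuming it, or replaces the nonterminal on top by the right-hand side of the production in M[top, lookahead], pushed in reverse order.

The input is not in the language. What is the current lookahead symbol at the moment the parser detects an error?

w

      Stack        Input      Action
   1  $ <S>        r s r w $  expand <S> -> <A>
   2  $ <A>        r s r w $  expand <A> -> r <K>
   3  $ <K> r      r s r w $  match r
   4  $ <K>        s r w $    expand <K> -> s <D>
   5  $ <D> s      s r w $    match s
   6  $ <D>        r w $      expand <D> -> <S> q w
   7  $ w q <S>    r w $      expand <S> -> <A>
   8  $ w q <A>    r w $      expand <A> -> r <K>
   9  $ w q <K> r  r w $      match r
  10  $ w q <K>    w $        error: M[<K>, w] is empty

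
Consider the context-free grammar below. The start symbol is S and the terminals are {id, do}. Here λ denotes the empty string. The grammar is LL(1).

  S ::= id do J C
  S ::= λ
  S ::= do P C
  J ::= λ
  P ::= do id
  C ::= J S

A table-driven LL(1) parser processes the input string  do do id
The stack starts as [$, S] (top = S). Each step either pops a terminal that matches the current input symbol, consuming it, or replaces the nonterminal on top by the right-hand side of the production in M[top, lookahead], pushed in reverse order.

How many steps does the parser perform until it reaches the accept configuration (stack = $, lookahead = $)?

8

step 1: stack=$ S  input=do do id $  — expand S ::= do P C
step 2: stack=$ C P do  input=do do id $  — match do
step 3: stack=$ C P  input=do id $  — expand P ::= do id
step 4: stack=$ C id do  input=do id $  — match do
step 5: stack=$ C id  input=id $  — match id
step 6: stack=$ C  input=$  — expand C ::= J S
step 7: stack=$ S J  input=$  — expand J ::= λ
step 8: stack=$ S  input=$  — expand S ::= λ
Accept reached after 8 steps.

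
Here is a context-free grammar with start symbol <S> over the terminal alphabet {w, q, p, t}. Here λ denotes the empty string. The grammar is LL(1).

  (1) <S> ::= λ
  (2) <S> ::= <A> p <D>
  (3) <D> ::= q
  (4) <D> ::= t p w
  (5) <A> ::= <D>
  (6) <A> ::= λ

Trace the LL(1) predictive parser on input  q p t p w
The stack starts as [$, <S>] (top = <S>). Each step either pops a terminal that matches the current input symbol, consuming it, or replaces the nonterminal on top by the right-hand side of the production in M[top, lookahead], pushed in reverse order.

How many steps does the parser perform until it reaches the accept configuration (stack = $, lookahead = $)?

     Stack        Input        Action
  1  $ <S>        q p t p w $  expand <S> ::= <A> p <D>
  2  $ <D> p <A>  q p t p w $  expand <A> ::= <D>
  3  $ <D> p <D>  q p t p w $  expand <D> ::= q
  4  $ <D> p q    q p t p w $  match q
  5  $ <D> p      p t p w $    match p
  6  $ <D>        t p w $      expand <D> ::= t p w
  7  $ w p t      t p w $      match t
  8  $ w p        p w $        match p
  9  $ w          w $          match w
Accept reached after 9 steps.

9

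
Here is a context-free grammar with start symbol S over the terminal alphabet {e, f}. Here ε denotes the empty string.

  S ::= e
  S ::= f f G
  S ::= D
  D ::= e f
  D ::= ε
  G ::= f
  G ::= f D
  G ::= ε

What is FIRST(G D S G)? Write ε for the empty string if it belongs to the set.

FIRST(D) = {ε, e}
FIRST(G) = {ε, f}
FIRST(S) = {ε, e, f}  (via D)
FIRST(G D S G): take FIRST of each symbol in turn, carrying on past any symbol whose FIRST contains ε; result {ε, e, f}.

{ε, e, f}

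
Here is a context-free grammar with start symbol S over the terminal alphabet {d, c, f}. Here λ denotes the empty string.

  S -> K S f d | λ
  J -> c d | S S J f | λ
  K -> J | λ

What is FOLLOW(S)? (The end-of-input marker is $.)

FIRST(S) = {λ, c, f}  (via K S f d)
FIRST(J) = {λ, c, f}  (via S S J f)
FIRST(K) = {λ, c, f}  (via J)
FOLLOW(S) includes $ since S is the start symbol.
FOLLOW(S): in S->K S f d, S is followed by f d with FIRST {f}; in J->S S J f (occurrence 1), S is followed by S J f with FIRST {c, f}; in J->S S J f (occurrence 2), S is followed by J f with FIRST {c, f}. Thus FOLLOW(S) = {$, c, f}.
FOLLOW(K): in S->K S f d, K is followed by S f d with FIRST {c, f}. Thus FOLLOW(K) = {c, f}.
FOLLOW(J): in J->S S J f, J is followed by f with FIRST {f}; in K->J, the suffix after J is empty, so FOLLOW(J) ⊇ FOLLOW(K) = {c, f}. Thus FOLLOW(J) = {c, f}.

{$, c, f}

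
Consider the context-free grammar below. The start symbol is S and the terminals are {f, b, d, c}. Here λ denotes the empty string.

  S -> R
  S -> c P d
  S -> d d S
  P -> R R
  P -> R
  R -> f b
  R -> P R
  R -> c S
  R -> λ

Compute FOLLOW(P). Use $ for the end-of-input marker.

{$, c, d, f}

FIRST(S): from S->R we get {λ, c, f}; from S->c P d we get {c}; from S->d d S we get {d}. So FIRST(S) = {λ, c, d, f}.
FIRST(P): from P->R R we get {λ, c, f}; from P->R we get {λ, c, f}. So FIRST(P) = {λ, c, f}.
FIRST(R): from R->f b we get {f}; from R->P R we get {λ, c, f}; from R->c S we get {c}; from R->λ we get {λ}. So FIRST(R) = {λ, c, f}.
FOLLOW(S) includes $ since S is the start symbol.
FOLLOW(S): in S->d d S, the suffix after S is empty (adds nothing new); in R->c S, the suffix after S is empty, so FOLLOW(S) ⊇ FOLLOW(R) = {$, c, d, f}. Thus FOLLOW(S) = {$, c, d, f}.
FOLLOW(P): in S->c P d, P is followed by d with FIRST {d}; in R->P R, P is followed by R with FIRST {λ, c, f}; in R->P R, the suffix after P is nullable, so FOLLOW(P) ⊇ FOLLOW(R) = {$, c, d, f}. Thus FOLLOW(P) = {$, c, d, f}.
FOLLOW(R): in S->R, the suffix after R is empty, so FOLLOW(R) ⊇ FOLLOW(S) = {$, c, d, f}; in P->R R (occurrence 1), R is followed by R with FIRST {λ, c, f}; in P->R R (occurrence 1), the suffix after R is nullable, so FOLLOW(R) ⊇ FOLLOW(P) = {$, c, d, f}; in P->R R (occurrence 2), the suffix after R is empty, so FOLLOW(R) ⊇ FOLLOW(P) = {$, c, d, f}; in P->R, the suffix after R is empty, so FOLLOW(R) ⊇ FOLLOW(P) = {$, c, d, f}; in R->P R, the suffix after R is empty (adds nothing new). Thus FOLLOW(R) = {$, c, d, f}.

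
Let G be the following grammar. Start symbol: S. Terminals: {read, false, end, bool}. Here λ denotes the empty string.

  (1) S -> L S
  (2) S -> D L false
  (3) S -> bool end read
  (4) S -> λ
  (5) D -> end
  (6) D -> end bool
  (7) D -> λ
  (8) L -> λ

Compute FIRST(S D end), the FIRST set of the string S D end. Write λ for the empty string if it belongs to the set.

{bool, end, false}

FIRST(D): from D->end we get {end}; from D->end bool we get {end}; from D->λ we get {λ}. So FIRST(D) = {λ, end}.
FIRST(L): from L->λ we get {λ}. So FIRST(L) = {λ}.
FIRST(S): from S->L S we get {λ, bool, end, false}; from S->D L false we get {end, false}; from S->bool end read we get {bool}; from S->λ we get {λ}. So FIRST(S) = {λ, bool, end, false}.
FIRST(S D end): take FIRST of each symbol in turn, carrying on past any symbol whose FIRST contains λ; result {bool, end, false}.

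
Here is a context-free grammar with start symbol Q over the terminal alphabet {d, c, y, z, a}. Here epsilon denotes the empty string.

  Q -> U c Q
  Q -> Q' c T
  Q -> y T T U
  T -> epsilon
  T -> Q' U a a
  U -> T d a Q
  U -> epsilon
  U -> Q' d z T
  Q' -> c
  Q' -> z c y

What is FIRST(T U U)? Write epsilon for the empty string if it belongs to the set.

{epsilon, c, d, z}

FIRST(Q'): from Q'->c we get {c}; from Q'->z c y we get {z}. So FIRST(Q') = {c, z}.
FIRST(T): from T->epsilon we get {epsilon}; from T->Q' U a a we get {c, z}. So FIRST(T) = {epsilon, c, z}.
FIRST(U): from U->T d a Q we get {c, d, z}; from U->epsilon we get {epsilon}; from U->Q' d z T we get {c, z}. So FIRST(U) = {epsilon, c, d, z}.
FIRST(Q): from Q->U c Q we get {c, d, z}; from Q->Q' c T we get {c, z}; from Q->y T T U we get {y}. So FIRST(Q) = {c, d, y, z}.
FIRST(T U U): take FIRST of each symbol in turn, carrying on past any symbol whose FIRST contains epsilon; result {epsilon, c, d, z}.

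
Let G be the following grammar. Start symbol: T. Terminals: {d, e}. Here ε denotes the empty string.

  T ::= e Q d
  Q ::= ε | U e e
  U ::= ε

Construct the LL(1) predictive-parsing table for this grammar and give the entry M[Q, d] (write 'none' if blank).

Q ::= ε

FIRST(T) = {e}
FIRST(U) = {ε}
FIRST(Q) = {ε, e}  (via U e e)
FOLLOW(T) includes $ since T is the start symbol.
FOLLOW(Q): in T::=e Q d, Q is followed by d with FIRST {d}. Thus FOLLOW(Q) = {d}.
For Q ::= ε: FIRST(ε) = {ε}, so it goes in M[Q, t] for t ∈ {}; since ε ∈ FIRST, also for every t ∈ FOLLOW(Q) = {d}.
For Q ::= U e e: FIRST(U e e) = {e}, so it goes in M[Q, t] for t ∈ {e}.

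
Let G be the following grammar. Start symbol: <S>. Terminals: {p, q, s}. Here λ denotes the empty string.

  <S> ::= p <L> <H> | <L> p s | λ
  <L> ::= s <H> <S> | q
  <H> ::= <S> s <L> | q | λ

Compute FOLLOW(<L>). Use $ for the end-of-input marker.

{$, p, q, s}

FIRST(<L>) = {q, s}
FIRST(<S>) = {λ, p, q, s}  (via <L> p s)
FIRST(<H>) = {λ, p, q, s}  (via <S> s <L>)
FOLLOW(<S>) includes $ since <S> is the start symbol.
FOLLOW(<S>): in <L>::=s <H> <S>, the suffix after <S> is empty, so FOLLOW(<S>) ⊇ FOLLOW(<L>) = {$, p, q, s}; in <H>::=<S> s <L>, <S> is followed by s <L> with FIRST {s}. Thus FOLLOW(<S>) = {$, p, q, s}.
FOLLOW(<L>): in <S>::=p <L> <H>, <L> is followed by <H> with FIRST {λ, p, q, s}; in <S>::=p <L> <H>, the suffix after <L> is nullable, so FOLLOW(<L>) ⊇ FOLLOW(<S>) = {$, p, q, s}; in <S>::=<L> p s, <L> is followed by p s with FIRST {p}; in <H>::=<S> s <L>, the suffix after <L> is empty, so FOLLOW(<L>) ⊇ FOLLOW(<H>) = {$, p, q, s}. Thus FOLLOW(<L>) = {$, p, q, s}.
FOLLOW(<H>): in <S>::=p <L> <H>, the suffix after <H> is empty, so FOLLOW(<H>) ⊇ FOLLOW(<S>) = {$, p, q, s}; in <L>::=s <H> <S>, <H> is followed by <S> with FIRST {λ, p, q, s}; in <L>::=s <H> <S>, the suffix after <H> is nullable, so FOLLOW(<H>) ⊇ FOLLOW(<L>) = {$, p, q, s}. Thus FOLLOW(<H>) = {$, p, q, s}.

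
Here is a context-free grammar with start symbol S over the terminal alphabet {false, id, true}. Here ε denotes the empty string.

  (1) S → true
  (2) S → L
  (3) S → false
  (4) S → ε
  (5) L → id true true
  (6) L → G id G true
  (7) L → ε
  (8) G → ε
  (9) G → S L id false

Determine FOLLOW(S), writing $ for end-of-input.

{$, false, id, true}

FIRST(S): from S→true we get {true}; from S→L we get {ε, false, id, true}; from S→false we get {false}; from S→ε we get {ε}. So FIRST(S) = {ε, false, id, true}.
FIRST(L): from L→id true true we get {id}; from L→G id G true we get {false, id, true}; from L→ε we get {ε}. So FIRST(L) = {ε, false, id, true}.
FIRST(G): from G→ε we get {ε}; from G→S L id false we get {false, id, true}. So FIRST(G) = {ε, false, id, true}.
FOLLOW(S) includes $ since S is the start symbol.
FOLLOW(S): in G→S L id false, S is followed by L id false with FIRST {false, id, true}. Thus FOLLOW(S) = {$, false, id, true}.
FOLLOW(L): in S→L, the suffix after L is empty, so FOLLOW(L) ⊇ FOLLOW(S) = {$, false, id, true}; in G→S L id false, L is followed by id false with FIRST {id}. Thus FOLLOW(L) = {$, false, id, true}.
FOLLOW(G): in L→G id G true (occurrence 1), G is followed by id G true with FIRST {id}; in L→G id G true (occurrence 2), G is followed by true with FIRST {true}. Thus FOLLOW(G) = {id, true}.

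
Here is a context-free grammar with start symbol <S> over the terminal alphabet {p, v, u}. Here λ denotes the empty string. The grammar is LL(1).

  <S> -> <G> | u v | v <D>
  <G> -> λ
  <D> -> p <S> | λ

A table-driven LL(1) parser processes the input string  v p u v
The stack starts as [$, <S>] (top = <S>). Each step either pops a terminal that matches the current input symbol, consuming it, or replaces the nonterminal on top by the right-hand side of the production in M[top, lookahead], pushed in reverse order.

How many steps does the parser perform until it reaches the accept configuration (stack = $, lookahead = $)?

     Stack    Input      Action
  1  $ <S>    v p u v $  expand <S> -> v <D>
  2  $ <D> v  v p u v $  match v
  3  $ <D>    p u v $    expand <D> -> p <S>
  4  $ <S> p  p u v $    match p
  5  $ <S>    u v $      expand <S> -> u v
  6  $ v u    u v $      match u
  7  $ v      v $        match v
Accept reached after 7 steps.

7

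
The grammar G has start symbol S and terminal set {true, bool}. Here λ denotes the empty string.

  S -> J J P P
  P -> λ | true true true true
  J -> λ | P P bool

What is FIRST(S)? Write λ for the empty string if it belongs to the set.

{λ, bool, true}

FIRST(P): from P->λ we get {λ}; from P->true true true true we get {true}. So FIRST(P) = {λ, true}.
FIRST(J): from J->λ we get {λ}; from J->P P bool we get {bool, true}. So FIRST(J) = {λ, bool, true}.
FIRST(S): from S->J J P P we get {λ, bool, true}. So FIRST(S) = {λ, bool, true}.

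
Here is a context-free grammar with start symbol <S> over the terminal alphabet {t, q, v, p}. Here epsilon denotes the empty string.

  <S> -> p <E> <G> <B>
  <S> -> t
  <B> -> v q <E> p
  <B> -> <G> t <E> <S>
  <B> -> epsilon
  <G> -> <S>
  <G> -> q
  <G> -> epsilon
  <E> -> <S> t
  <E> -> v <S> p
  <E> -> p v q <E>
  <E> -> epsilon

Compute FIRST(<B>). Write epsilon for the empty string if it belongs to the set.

{epsilon, p, q, t, v}

FIRST(<S>) = {p, t}
FIRST(<G>) = {epsilon, p, q, t}  (via <S>)
FIRST(<E>) = {epsilon, p, t, v}  (via <S> t)
FIRST(<B>) = {epsilon, p, q, t, v}  (via <G> t <E> <S>)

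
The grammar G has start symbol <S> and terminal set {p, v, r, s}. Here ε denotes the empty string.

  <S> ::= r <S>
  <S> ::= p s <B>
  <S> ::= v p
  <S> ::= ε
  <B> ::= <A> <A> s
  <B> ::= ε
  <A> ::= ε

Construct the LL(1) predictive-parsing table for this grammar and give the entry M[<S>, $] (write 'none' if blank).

<S> ::= ε

FIRST(<S>): from <S>::=r <S> we get {r}; from <S>::=p s <B> we get {p}; from <S>::=v p we get {v}; from <S>::=ε we get {ε}. So FIRST(<S>) = {ε, p, r, v}.
FIRST(<A>): from <A>::=ε we get {ε}. So FIRST(<A>) = {ε}.
FIRST(<B>): from <B>::=<A> <A> s we get {s}; from <B>::=ε we get {ε}. So FIRST(<B>) = {ε, s}.
FOLLOW(<S>) includes $ since <S> is the start symbol.
FOLLOW(<S>): in <S>::=r <S>, the suffix after <S> is empty (adds nothing new). Thus FOLLOW(<S>) = {$}.
For <S> ::= r <S>: FIRST(r <S>) = {r}, so it goes in M[<S>, t] for t ∈ {r}.
For <S> ::= p s <B>: FIRST(p s <B>) = {p}, so it goes in M[<S>, t] for t ∈ {p}.
For <S> ::= v p: FIRST(v p) = {v}, so it goes in M[<S>, t] for t ∈ {v}.
For <S> ::= ε: FIRST(ε) = {ε}, so it goes in M[<S>, t] for t ∈ {}; since ε ∈ FIRST, also for every t ∈ FOLLOW(<S>) = {$}.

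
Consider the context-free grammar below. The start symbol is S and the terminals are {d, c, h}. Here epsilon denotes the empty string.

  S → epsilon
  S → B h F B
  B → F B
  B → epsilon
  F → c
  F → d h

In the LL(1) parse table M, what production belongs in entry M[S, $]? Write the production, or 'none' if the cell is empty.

S → epsilon

FIRST(F) = {c, d}
FIRST(B) = {epsilon, c, d}  (via F B)
FIRST(S) = {epsilon, c, d, h}  (via B h F B)
FOLLOW(S) includes $ since S is the start symbol.
FOLLOW(S): S appears on no right-hand side. Thus FOLLOW(S) = {$}.
For S → epsilon: FIRST(epsilon) = {epsilon}, so it goes in M[S, t] for t ∈ {}; since epsilon ∈ FIRST, also for every t ∈ FOLLOW(S) = {$}.
For S → B h F B: FIRST(B h F B) = {c, d, h}, so it goes in M[S, t] for t ∈ {c, d, h}.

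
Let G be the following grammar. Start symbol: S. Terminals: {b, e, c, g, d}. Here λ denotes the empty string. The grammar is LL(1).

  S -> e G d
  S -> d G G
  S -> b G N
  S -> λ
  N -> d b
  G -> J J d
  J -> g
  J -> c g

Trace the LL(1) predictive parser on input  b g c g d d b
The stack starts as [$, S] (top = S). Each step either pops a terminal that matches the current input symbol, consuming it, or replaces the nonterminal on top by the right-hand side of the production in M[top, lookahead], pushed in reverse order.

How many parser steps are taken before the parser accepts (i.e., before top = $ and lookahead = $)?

12

      Stack      Input            Action
   1  $ S        b g c g d d b $  expand S -> b G N
   2  $ N G b    b g c g d d b $  match b
   3  $ N G      g c g d d b $    expand G -> J J d
   4  $ N d J J  g c g d d b $    expand J -> g
   5  $ N d J g  g c g d d b $    match g
   6  $ N d J    c g d d b $      expand J -> c g
   7  $ N d g c  c g d d b $      match c
   8  $ N d g    g d d b $        match g
   9  $ N d      d d b $          match d
  10  $ N        d b $            expand N -> d b
  11  $ b d      d b $            match d
  12  $ b        b $              match b
Accept reached after 12 steps.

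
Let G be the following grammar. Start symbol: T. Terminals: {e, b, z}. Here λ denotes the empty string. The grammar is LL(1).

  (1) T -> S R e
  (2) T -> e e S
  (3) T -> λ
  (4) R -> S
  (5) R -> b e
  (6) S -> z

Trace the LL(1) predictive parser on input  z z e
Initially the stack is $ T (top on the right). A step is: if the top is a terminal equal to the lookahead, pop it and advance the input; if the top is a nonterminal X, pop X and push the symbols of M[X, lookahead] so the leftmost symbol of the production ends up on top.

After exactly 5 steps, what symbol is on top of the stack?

step 1: stack=$ T  input=z z e $  — expand T -> S R e
step 2: stack=$ e R S  input=z z e $  — expand S -> z
step 3: stack=$ e R z  input=z z e $  — match z
step 4: stack=$ e R  input=z e $  — expand R -> S
step 5: stack=$ e S  input=z e $  — expand S -> z
Stack after step 5: $ e z (top = z).

z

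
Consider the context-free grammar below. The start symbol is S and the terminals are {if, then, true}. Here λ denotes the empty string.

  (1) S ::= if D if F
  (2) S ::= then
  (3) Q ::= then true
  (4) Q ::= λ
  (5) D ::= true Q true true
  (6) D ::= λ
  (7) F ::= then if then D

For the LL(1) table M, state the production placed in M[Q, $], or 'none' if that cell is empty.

none

FIRST(S) = {if, then}
FIRST(Q) = {λ, then}
FIRST(D) = {λ, true}
FIRST(F) = {then}
FOLLOW(S) includes $ since S is the start symbol.
FOLLOW(Q): in D::=true Q true true, Q is followed by true true with FIRST {true}. Thus FOLLOW(Q) = {true}.
For Q ::= then true: FIRST(then true) = {then}, so it goes in M[Q, t] for t ∈ {then}.
For Q ::= λ: FIRST(λ) = {λ}, so it goes in M[Q, t] for t ∈ {}; since λ ∈ FIRST, also for every t ∈ FOLLOW(Q) = {true}.
None of these place a production in M[Q, $].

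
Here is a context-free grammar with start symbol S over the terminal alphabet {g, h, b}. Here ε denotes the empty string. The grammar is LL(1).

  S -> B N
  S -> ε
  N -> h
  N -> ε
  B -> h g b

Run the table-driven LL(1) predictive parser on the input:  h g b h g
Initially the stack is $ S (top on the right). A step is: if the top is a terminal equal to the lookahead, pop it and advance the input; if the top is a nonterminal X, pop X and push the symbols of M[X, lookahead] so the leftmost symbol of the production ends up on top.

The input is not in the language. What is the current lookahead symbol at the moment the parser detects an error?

step 1: stack=$ S  input=h g b h g $  — expand S -> B N
step 2: stack=$ N B  input=h g b h g $  — expand B -> h g b
step 3: stack=$ N b g h  input=h g b h g $  — match h
step 4: stack=$ N b g  input=g b h g $  — match g
step 5: stack=$ N b  input=b h g $  — match b
step 6: stack=$ N  input=h g $  — expand N -> h
step 7: stack=$ h  input=h g $  — match h
step 8: stack=$  input=g $  — error: stack empty but input remains

g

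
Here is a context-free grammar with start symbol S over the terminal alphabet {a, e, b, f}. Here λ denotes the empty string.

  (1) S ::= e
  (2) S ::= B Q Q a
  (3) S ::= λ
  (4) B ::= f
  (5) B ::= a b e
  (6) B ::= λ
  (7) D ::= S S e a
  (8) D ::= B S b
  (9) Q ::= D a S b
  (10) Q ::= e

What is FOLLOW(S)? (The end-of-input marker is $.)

{$, a, b, e, f}

FIRST(B) = {λ, a, f}
FIRST(S) = {λ, a, b, e, f}  (via B Q Q a)
FIRST(D) = {a, b, e, f}  (via S S e a, B S b)
FIRST(Q) = {a, b, e, f}  (via D a S b)
FOLLOW(S) includes $ since S is the start symbol.
FOLLOW(S): in D::=S S e a (occurrence 1), S is followed by S e a with FIRST {a, b, e, f}; in D::=S S e a (occurrence 2), S is followed by e a with FIRST {e}; in D::=B S b, S is followed by b with FIRST {b}; in Q::=D a S b, S is followed by b with FIRST {b}. Thus FOLLOW(S) = {$, a, b, e, f}.
FOLLOW(B): in S::=B Q Q a, B is followed by Q Q a with FIRST {a, b, e, f}; in D::=B S b, B is followed by S b with FIRST {a, b, e, f}. Thus FOLLOW(B) = {a, b, e, f}.
FOLLOW(D): in Q::=D a S b, D is followed by a S b with FIRST {a}. Thus FOLLOW(D) = {a}.
FOLLOW(Q): in S::=B Q Q a (occurrence 1), Q is followed by Q a with FIRST {a, b, e, f}; in S::=B Q Q a (occurrence 2), Q is followed by a with FIRST {a}. Thus FOLLOW(Q) = {a, b, e, f}.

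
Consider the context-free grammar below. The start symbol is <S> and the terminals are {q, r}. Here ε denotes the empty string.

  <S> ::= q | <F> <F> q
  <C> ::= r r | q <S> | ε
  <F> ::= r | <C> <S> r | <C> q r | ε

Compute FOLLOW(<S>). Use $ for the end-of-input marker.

FIRST(<C>): from <C>::=r r we get {r}; from <C>::=q <S> we get {q}; from <C>::=ε we get {ε}. So FIRST(<C>) = {ε, q, r}.
FIRST(<S>): from <S>::=q we get {q}; from <S>::=<F> <F> q we get {q, r}. So FIRST(<S>) = {q, r}.
FIRST(<F>): from <F>::=r we get {r}; from <F>::=<C> <S> r we get {q, r}; from <F>::=<C> q r we get {q, r}; from <F>::=ε we get {ε}. So FIRST(<F>) = {ε, q, r}.
FOLLOW(<S>) includes $ since <S> is the start symbol.
FOLLOW(<C>): in <F>::=<C> <S> r, <C> is followed by <S> r with FIRST {q, r}; in <F>::=<C> q r, <C> is followed by q r with FIRST {q}. Thus FOLLOW(<C>) = {q, r}.
FOLLOW(<S>): in <C>::=q <S>, the suffix after <S> is empty, so FOLLOW(<S>) ⊇ FOLLOW(<C>) = {q, r}; in <F>::=<C> <S> r, <S> is followed by r with FIRST {r}. Thus FOLLOW(<S>) = {$, q, r}.
FOLLOW(<F>): in <S>::=<F> <F> q (occurrence 1), <F> is followed by <F> q with FIRST {q, r}; in <S>::=<F> <F> q (occurrence 2), <F> is followed by q with FIRST {q}. Thus FOLLOW(<F>) = {q, r}.

{$, q, r}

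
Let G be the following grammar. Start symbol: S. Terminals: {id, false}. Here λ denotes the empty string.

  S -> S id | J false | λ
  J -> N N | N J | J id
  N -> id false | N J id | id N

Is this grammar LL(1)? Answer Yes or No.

FIRST(S) = {λ, id}
FIRST(J) = {id}
FIRST(N) = {id}
FOLLOW(S) = {$, id}
FOLLOW(J) = {false, id}
FOLLOW(N) = {false, id}
Cell M[J, id] receives both J -> N N and J -> N J and J -> J id — the grammar is not LL(1).

No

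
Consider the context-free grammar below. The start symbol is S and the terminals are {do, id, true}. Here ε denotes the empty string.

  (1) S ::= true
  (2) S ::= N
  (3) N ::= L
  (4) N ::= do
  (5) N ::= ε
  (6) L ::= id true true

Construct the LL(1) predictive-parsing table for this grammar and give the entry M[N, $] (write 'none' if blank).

FIRST(L) = {id}
FIRST(N) = {ε, do, id}  (via L)
FIRST(S) = {ε, do, id, true}  (via N)
FOLLOW(S) includes $ since S is the start symbol.
FOLLOW(S): S appears on no right-hand side. Thus FOLLOW(S) = {$}.
FOLLOW(N): in S::=N, the suffix after N is empty, so FOLLOW(N) ⊇ FOLLOW(S) = {$}. Thus FOLLOW(N) = {$}.
For N ::= L: FIRST(L) = {id}, so it goes in M[N, t] for t ∈ {id}.
For N ::= do: FIRST(do) = {do}, so it goes in M[N, t] for t ∈ {do}.
For N ::= ε: FIRST(ε) = {ε}, so it goes in M[N, t] for t ∈ {}; since ε ∈ FIRST, also for every t ∈ FOLLOW(N) = {$}.

N ::= ε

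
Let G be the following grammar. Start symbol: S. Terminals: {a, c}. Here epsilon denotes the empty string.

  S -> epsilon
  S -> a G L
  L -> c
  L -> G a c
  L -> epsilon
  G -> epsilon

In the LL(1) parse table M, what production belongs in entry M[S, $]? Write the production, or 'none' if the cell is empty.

S -> epsilon

FIRST(S) = {epsilon, a}
FIRST(G) = {epsilon}
FIRST(L) = {epsilon, a, c}  (via G a c)
FOLLOW(S) includes $ since S is the start symbol.
FOLLOW(S): S appears on no right-hand side. Thus FOLLOW(S) = {$}.
For S -> epsilon: FIRST(epsilon) = {epsilon}, so it goes in M[S, t] for t ∈ {}; since epsilon ∈ FIRST, also for every t ∈ FOLLOW(S) = {$}.
For S -> a G L: FIRST(a G L) = {a}, so it goes in M[S, t] for t ∈ {a}.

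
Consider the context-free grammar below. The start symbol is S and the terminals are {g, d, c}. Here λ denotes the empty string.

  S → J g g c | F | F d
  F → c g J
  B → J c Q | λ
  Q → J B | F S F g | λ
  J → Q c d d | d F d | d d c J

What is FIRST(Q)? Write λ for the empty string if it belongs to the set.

{λ, c, d}

FIRST(F) = {c}
FIRST(S) = {c, d}  (via J g g c, F, F d)
FIRST(B) = {λ, c, d}  (via J c Q)
FIRST(Q) = {λ, c, d}  (via J B, F S F g)
FIRST(J) = {c, d}  (via Q c d d)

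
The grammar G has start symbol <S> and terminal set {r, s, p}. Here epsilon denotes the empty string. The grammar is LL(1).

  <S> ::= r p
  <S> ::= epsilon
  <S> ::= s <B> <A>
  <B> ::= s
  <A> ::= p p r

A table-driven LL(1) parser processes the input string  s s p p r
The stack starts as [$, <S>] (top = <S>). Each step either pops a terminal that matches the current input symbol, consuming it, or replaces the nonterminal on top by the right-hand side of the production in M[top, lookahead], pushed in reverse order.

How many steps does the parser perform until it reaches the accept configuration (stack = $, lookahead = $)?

     Stack        Input        Action
  1  $ <S>        s s p p r $  expand <S> ::= s <B> <A>
  2  $ <A> <B> s  s s p p r $  match s
  3  $ <A> <B>    s p p r $    expand <B> ::= s
  4  $ <A> s      s p p r $    match s
  5  $ <A>        p p r $      expand <A> ::= p p r
  6  $ r p p      p p r $      match p
  7  $ r p        p r $        match p
  8  $ r          r $          match r
Accept reached after 8 steps.

8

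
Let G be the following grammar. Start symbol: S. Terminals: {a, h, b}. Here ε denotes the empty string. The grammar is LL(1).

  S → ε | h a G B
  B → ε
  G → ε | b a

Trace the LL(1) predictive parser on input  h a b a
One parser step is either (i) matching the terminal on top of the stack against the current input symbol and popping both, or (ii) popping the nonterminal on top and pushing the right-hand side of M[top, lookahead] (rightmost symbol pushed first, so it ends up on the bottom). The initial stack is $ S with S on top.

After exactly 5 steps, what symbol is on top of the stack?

a

     Stack      Input      Action
  1  $ S        h a b a $  expand S → h a G B
  2  $ B G a h  h a b a $  match h
  3  $ B G a    a b a $    match a
  4  $ B G      b a $      expand G → b a
  5  $ B a b    b a $      match b
Stack after step 5: $ B a (top = a).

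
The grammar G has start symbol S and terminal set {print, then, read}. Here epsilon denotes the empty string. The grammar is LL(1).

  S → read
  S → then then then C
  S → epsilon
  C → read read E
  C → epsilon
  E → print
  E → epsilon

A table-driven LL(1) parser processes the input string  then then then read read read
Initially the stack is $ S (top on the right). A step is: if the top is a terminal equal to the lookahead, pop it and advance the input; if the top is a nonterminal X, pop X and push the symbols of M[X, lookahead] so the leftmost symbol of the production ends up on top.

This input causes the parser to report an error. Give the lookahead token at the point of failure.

     Stack               Input                            Action
  1  $ S                 then then then read read read $  expand S → then then then C
  2  $ C then then then  then then then read read read $  match then
  3  $ C then then       then then read read read $       match then
  4  $ C then            then read read read $            match then
  5  $ C                 read read read $                 expand C → read read E
  6  $ E read read       read read read $                 match read
  7  $ E read            read read $                      match read
  8  $ E                 read $                           error: M[E, read] is empty

read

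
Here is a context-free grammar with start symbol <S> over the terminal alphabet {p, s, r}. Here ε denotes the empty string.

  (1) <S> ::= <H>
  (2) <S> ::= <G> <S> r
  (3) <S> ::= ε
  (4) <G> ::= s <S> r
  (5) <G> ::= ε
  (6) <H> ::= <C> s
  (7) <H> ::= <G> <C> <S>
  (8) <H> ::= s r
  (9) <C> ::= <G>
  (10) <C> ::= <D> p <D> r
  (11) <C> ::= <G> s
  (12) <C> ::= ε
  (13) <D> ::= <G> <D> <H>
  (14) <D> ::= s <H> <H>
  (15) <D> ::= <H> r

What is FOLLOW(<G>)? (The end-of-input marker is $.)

FIRST(<G>) = {ε, s}
FIRST(<S>) = {ε, r, s}  (via <H>, <G> <S> r)
FIRST(<H>) = {ε, r, s}  (via <C> s, <G> <C> <S>)
FIRST(<D>) = {r, s}  (via <G> <D> <H>, <H> r)
FIRST(<C>) = {ε, r, s}  (via <G>, <D> p <D> r, <G> s)
FOLLOW(<S>) includes $ since <S> is the start symbol.
FOLLOW(<D>): in <C>::=<D> p <D> r (occurrence 1), <D> is followed by p <D> r with FIRST {p}; in <C>::=<D> p <D> r (occurrence 2), <D> is followed by r with FIRST {r}; in <D>::=<G> <D> <H>, <D> is followed by <H> with FIRST {ε, r, s}; in <D>::=<G> <D> <H>, the suffix after <D> is nullable (adds nothing new). Thus FOLLOW(<D>) = {p, r, s}.
FOLLOW(<S>): in <S>::=<G> <S> r, <S> is followed by r with FIRST {r}; in <G>::=s <S> r, <S> is followed by r with FIRST {r}; in <H>::=<G> <C> <S>, the suffix after <S> is empty, so FOLLOW(<S>) ⊇ FOLLOW(<H>) = {$, p, r, s}. Thus FOLLOW(<S>) = {$, p, r, s}.
FOLLOW(<H>): in <S>::=<H>, the suffix after <H> is empty, so FOLLOW(<H>) ⊇ FOLLOW(<S>) = {$, p, r, s}; in <D>::=<G> <D> <H>, the suffix after <H> is empty, so FOLLOW(<H>) ⊇ FOLLOW(<D>) = {p, r, s}; in <D>::=s <H> <H> (occurrence 1), <H> is followed by <H> with FIRST {ε, r, s}; in <D>::=s <H> <H> (occurrence 1), the suffix after <H> is nullable, so FOLLOW(<H>) ⊇ FOLLOW(<D>) = {p, r, s}; in <D>::=s <H> <H> (occurrence 2), the suffix after <H> is empty, so FOLLOW(<H>) ⊇ FOLLOW(<D>) = {p, r, s}; in <D>::=<H> r, <H> is followed by r with FIRST {r}. Thus FOLLOW(<H>) = {$, p, r, s}.
FOLLOW(<C>): in <H>::=<C> s, <C> is followed by s with FIRST {s}; in <H>::=<G> <C> <S>, <C> is followed by <S> with FIRST {ε, r, s}; in <H>::=<G> <C> <S>, the suffix after <C> is nullable, so FOLLOW(<C>) ⊇ FOLLOW(<H>) = {$, p, r, s}. Thus FOLLOW(<C>) = {$, p, r, s}.
FOLLOW(<G>): in <S>::=<G> <S> r, <G> is followed by <S> r with FIRST {r, s}; in <H>::=<G> <C> <S>, <G> is followed by <C> <S> with FIRST {ε, r, s}; in <H>::=<G> <C> <S>, the suffix after <G> is nullable, so FOLLOW(<G>) ⊇ FOLLOW(<H>) = {$, p, r, s}; in <C>::=<G>, the suffix after <G> is empty, so FOLLOW(<G>) ⊇ FOLLOW(<C>) = {$, p, r, s}; in <C>::=<G> s, <G> is followed by s with FIRST {s}; in <D>::=<G> <D> <H>, <G> is followed by <D> <H> with FIRST {r, s}. Thus FOLLOW(<G>) = {$, p, r, s}.

{$, p, r, s}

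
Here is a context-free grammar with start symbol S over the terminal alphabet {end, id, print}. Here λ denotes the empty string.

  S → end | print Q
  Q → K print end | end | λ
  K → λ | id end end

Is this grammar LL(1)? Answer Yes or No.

FIRST(S) = {end, print}
FIRST(Q) = {λ, end, id, print}
FIRST(K) = {λ, id}
FOLLOW(S) = {$}
FOLLOW(Q) = {$}
FOLLOW(K) = {print}
Each cell of M receives at most one production.

Yes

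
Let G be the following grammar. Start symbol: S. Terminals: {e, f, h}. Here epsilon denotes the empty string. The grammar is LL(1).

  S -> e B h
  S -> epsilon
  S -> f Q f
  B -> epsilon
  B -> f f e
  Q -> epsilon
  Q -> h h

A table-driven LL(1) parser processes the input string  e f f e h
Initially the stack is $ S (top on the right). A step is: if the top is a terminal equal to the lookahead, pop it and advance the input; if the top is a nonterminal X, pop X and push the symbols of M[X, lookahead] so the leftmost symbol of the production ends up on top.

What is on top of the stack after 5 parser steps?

     Stack      Input        Action
  1  $ S        e f f e h $  expand S -> e B h
  2  $ h B e    e f f e h $  match e
  3  $ h B      f f e h $    expand B -> f f e
  4  $ h e f f  f f e h $    match f
  5  $ h e f    f e h $      match f
Stack after step 5: $ h e (top = e).

e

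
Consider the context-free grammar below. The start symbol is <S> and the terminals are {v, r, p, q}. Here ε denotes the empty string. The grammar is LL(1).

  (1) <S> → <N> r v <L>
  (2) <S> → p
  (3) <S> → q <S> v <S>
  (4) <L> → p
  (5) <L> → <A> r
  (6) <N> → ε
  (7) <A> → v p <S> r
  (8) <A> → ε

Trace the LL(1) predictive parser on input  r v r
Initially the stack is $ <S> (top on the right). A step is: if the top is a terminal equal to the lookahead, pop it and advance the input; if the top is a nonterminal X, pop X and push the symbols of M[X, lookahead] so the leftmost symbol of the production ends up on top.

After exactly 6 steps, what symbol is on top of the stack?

     Stack          Input    Action
  1  $ <S>          r v r $  expand <S> → <N> r v <L>
  2  $ <L> v r <N>  r v r $  expand <N> → ε
  3  $ <L> v r      r v r $  match r
  4  $ <L> v        v r $    match v
  5  $ <L>          r $      expand <L> → <A> r
  6  $ r <A>        r $      expand <A> → ε
Stack after step 6: $ r (top = r).

r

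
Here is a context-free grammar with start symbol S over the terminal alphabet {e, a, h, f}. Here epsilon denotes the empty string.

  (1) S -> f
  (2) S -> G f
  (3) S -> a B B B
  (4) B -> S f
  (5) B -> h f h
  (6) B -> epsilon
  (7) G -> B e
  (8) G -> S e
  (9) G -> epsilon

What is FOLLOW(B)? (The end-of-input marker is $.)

{$, a, e, f, h}

FIRST(S): from S->f we get {f}; from S->G f we get {a, e, f, h}; from S->a B B B we get {a}. So FIRST(S) = {a, e, f, h}.
FIRST(B): from B->S f we get {a, e, f, h}; from B->h f h we get {h}; from B->epsilon we get {epsilon}. So FIRST(B) = {epsilon, a, e, f, h}.
FIRST(G): from G->B e we get {a, e, f, h}; from G->S e we get {a, e, f, h}; from G->epsilon we get {epsilon}. So FIRST(G) = {epsilon, a, e, f, h}.
FOLLOW(S) includes $ since S is the start symbol.
FOLLOW(S): in B->S f, S is followed by f with FIRST {f}; in G->S e, S is followed by e with FIRST {e}. Thus FOLLOW(S) = {$, e, f}.
FOLLOW(B): in S->a B B B (occurrence 1), B is followed by B B with FIRST {epsilon, a, e, f, h}; in S->a B B B (occurrence 1), the suffix after B is nullable, so FOLLOW(B) ⊇ FOLLOW(S) = {$, e, f}; in S->a B B B (occurrence 2), B is followed by B with FIRST {epsilon, a, e, f, h}; in S->a B B B (occurrence 2), the suffix after B is nullable, so FOLLOW(B) ⊇ FOLLOW(S) = {$, e, f}; in S->a B B B (occurrence 3), the suffix after B is empty, so FOLLOW(B) ⊇ FOLLOW(S) = {$, e, f}; in G->B e, B is followed by e with FIRST {e}. Thus FOLLOW(B) = {$, a, e, f, h}.
FOLLOW(G): in S->G f, G is followed by f with FIRST {f}. Thus FOLLOW(G) = {f}.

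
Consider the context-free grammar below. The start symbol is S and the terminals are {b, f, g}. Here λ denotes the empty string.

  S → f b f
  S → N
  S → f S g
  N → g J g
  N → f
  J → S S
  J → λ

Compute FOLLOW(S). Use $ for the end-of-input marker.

FIRST(N): from N→g J g we get {g}; from N→f we get {f}. So FIRST(N) = {f, g}.
FIRST(S): from S→f b f we get {f}; from S→N we get {f, g}; from S→f S g we get {f}. So FIRST(S) = {f, g}.
FIRST(J): from J→S S we get {f, g}; from J→λ we get {λ}. So FIRST(J) = {λ, f, g}.
FOLLOW(S) includes $ since S is the start symbol.
FOLLOW(J): in N→g J g, J is followed by g with FIRST {g}. Thus FOLLOW(J) = {g}.
FOLLOW(S): in S→f S g, S is followed by g with FIRST {g}; in J→S S (occurrence 1), S is followed by S with FIRST {f, g}; in J→S S (occurrence 2), the suffix after S is empty, so FOLLOW(S) ⊇ FOLLOW(J) = {g}. Thus FOLLOW(S) = {$, f, g}.
FOLLOW(N): in S→N, the suffix after N is empty, so FOLLOW(N) ⊇ FOLLOW(S) = {$, f, g}. Thus FOLLOW(N) = {$, f, g}.

{$, f, g}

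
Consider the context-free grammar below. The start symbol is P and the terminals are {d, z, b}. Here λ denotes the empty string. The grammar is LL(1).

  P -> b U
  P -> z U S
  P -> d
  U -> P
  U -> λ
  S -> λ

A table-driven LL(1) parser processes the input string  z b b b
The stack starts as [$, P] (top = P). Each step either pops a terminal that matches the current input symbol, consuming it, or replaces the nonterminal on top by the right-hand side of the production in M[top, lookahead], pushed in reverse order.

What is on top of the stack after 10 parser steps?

step 1: stack=$ P  input=z b b b $  — expand P -> z U S
step 2: stack=$ S U z  input=z b b b $  — match z
step 3: stack=$ S U  input=b b b $  — expand U -> P
step 4: stack=$ S P  input=b b b $  — expand P -> b U
step 5: stack=$ S U b  input=b b b $  — match b
step 6: stack=$ S U  input=b b $  — expand U -> P
step 7: stack=$ S P  input=b b $  — expand P -> b U
step 8: stack=$ S U b  input=b b $  — match b
step 9: stack=$ S U  input=b $  — expand U -> P
step 10: stack=$ S P  input=b $  — expand P -> b U
Stack after step 10: $ S U b (top = b).

b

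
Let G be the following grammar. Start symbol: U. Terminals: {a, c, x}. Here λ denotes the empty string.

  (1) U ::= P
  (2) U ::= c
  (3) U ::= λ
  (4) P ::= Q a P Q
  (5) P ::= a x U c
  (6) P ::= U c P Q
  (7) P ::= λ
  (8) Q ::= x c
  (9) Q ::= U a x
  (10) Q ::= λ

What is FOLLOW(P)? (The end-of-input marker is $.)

{$, a, c, x}

FIRST(U) = {λ, a, c, x}  (via P)
FIRST(Q) = {λ, a, c, x}  (via U a x)
FIRST(P) = {λ, a, c, x}  (via Q a P Q, U c P Q)
FOLLOW(U) includes $ since U is the start symbol.
FOLLOW(U): in P::=a x U c, U is followed by c with FIRST {c}; in P::=U c P Q, U is followed by c P Q with FIRST {c}; in Q::=U a x, U is followed by a x with FIRST {a}. Thus FOLLOW(U) = {$, a, c}.
FOLLOW(P): in U::=P, the suffix after P is empty, so FOLLOW(P) ⊇ FOLLOW(U) = {$, a, c}; in P::=Q a P Q, P is followed by Q with FIRST {λ, a, c, x}; in P::=Q a P Q, the suffix after P is nullable (adds nothing new); in P::=U c P Q, P is followed by Q with FIRST {λ, a, c, x}; in P::=U c P Q, the suffix after P is nullable (adds nothing new). Thus FOLLOW(P) = {$, a, c, x}.
FOLLOW(Q): in P::=Q a P Q (occurrence 1), Q is followed by a P Q with FIRST {a}; in P::=Q a P Q (occurrence 2), the suffix after Q is empty, so FOLLOW(Q) ⊇ FOLLOW(P) = {$, a, c, x}; in P::=U c P Q, the suffix after Q is empty, so FOLLOW(Q) ⊇ FOLLOW(P) = {$, a, c, x}. Thus FOLLOW(Q) = {$, a, c, x}.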